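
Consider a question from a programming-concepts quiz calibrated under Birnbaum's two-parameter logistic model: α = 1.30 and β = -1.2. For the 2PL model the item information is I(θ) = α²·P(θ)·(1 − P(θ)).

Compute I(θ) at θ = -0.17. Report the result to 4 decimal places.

P = 1/(1+e^{-1.3390}) = 0.7923
P(1−P) = 0.7923 × 0.2077 = 0.1645
I = α² × P(1−P) = 1.30² × 0.1645 = 0.27808

0.2781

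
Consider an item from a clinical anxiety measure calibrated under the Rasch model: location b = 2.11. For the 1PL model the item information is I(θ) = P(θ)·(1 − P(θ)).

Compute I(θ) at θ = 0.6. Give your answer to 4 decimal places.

0.1482

P = 1/(1+e^{1.5100}) = 0.1809
P(1−P) = 0.1809 × 0.8191 = 0.1482
I = P(1−P) = 0.14820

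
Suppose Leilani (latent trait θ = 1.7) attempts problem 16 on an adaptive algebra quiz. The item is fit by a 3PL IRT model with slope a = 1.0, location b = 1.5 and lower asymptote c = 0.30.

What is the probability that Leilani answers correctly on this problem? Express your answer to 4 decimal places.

P(θ) = c + (1 − c) · 1 / (1 + exp(−a(θ − b)))
Exponent: 1.0 × (1.7 − 1.5) = 0.2000
1/(1 + e^{-0.2000}) = 0.5498
P = 0.30 + 0.70 × 0.5498 = 0.6849

0.6849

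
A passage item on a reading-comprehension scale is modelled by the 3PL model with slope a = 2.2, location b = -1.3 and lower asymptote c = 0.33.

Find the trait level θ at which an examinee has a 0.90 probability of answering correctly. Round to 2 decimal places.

P(θ) = c + (1 − c) · 1 / (1 + exp(−a(θ − b)))
Remove guessing floor: (0.90 − 0.33)/(1 − 0.33) = 0.8507
logit = ln(0.8507/0.1493) = 1.7405
θ = b + logit/(a) = -1.3 + 1.7405/2.2000 = -0.5089

-0.51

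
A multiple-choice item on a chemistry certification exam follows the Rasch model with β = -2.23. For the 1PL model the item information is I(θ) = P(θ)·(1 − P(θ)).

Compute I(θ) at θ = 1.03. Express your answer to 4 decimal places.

P = 1/(1+e^{-3.2600}) = 0.9630
P(1−P) = 0.9630 × 0.0370 = 0.0356
I = P(1−P) = 0.03560

0.0356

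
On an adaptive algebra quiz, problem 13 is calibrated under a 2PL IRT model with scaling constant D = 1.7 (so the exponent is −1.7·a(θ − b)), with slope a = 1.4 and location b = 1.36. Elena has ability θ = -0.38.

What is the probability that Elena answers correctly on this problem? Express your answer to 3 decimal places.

P(θ) = 1 / (1 + exp(−D·a(θ − b)))
Exponent: 1.7 × 1.4 × (-0.38 − 1.36) = -4.1412
1/(1 + e^{4.1412}) = 0.0157
P = 0.0157

0.016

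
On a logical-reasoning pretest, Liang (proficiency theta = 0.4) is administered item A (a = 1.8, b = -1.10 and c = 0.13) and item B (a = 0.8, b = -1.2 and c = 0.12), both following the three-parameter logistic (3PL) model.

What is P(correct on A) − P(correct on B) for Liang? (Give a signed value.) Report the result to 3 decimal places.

0.137

P(theta) = c + (1 − c) · 1 / (1 + exp(−a(theta − b)))
P_A = 0.9452
P_B = 0.8086
P_A − P_B = 0.1367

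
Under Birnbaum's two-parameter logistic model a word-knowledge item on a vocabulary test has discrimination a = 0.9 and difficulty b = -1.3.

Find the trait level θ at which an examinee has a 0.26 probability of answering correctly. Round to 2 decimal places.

-2.46

P(θ) = 1 / (1 + exp(−a(θ − b)))
logit = ln(0.2600/0.7400) = -1.0460
θ = b + logit/(a) = -1.3 + (-1.0460)/0.9000 = -2.4622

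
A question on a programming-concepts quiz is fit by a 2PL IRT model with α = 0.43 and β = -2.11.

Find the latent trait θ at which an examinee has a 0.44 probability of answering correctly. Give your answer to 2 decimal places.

P(θ) = 1 / (1 + exp(−α(θ − β)))
logit = ln(0.4400/0.5600) = -0.2412
θ = β + logit/(α) = -2.11 + (-0.2412)/0.4300 = -2.6708

-2.67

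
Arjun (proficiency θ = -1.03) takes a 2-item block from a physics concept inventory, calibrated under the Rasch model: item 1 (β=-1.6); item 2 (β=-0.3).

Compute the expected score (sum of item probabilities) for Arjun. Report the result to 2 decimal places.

P(θ) = 1 / (1 + exp(−(θ − β)))
P_1 = 1/(1+e^{-0.5700}) = 0.6388
P_2 = 1/(1+e^{0.7300}) = 0.3252
E[score] = 0.6388 + 0.3252 = 0.9640

0.96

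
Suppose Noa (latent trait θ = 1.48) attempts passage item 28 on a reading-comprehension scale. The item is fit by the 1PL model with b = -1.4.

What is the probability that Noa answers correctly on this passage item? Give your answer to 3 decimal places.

0.947

P(θ) = 1 / (1 + exp(−(θ − b)))
Exponent: (1.48 − (-1.4)) = 2.8800
1/(1 + e^{-2.8800}) = 0.9468
P = 0.9468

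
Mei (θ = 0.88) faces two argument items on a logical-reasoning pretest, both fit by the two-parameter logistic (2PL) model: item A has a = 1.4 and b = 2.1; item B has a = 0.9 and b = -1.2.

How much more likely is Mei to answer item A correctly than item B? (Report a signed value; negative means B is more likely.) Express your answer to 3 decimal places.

P(θ) = 1 / (1 + exp(−a(θ − b)))
P_A = 0.1534
P_B = 0.8667
P_A − P_B = -0.7133

-0.713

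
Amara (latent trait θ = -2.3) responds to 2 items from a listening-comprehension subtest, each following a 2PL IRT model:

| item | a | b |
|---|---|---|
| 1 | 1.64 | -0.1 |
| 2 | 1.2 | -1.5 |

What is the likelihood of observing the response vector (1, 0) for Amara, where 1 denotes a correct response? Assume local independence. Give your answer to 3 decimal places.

0.019

P(θ) = 1 / (1 + exp(−a(θ − b)))
P_1 = 1/(1+e^{3.6080}) = 0.0264
P_2 = 1/(1+e^{0.9600}) = 0.2769
L = P_1 × (1−P_2) = 0.0264 × 0.7231 = 0.01908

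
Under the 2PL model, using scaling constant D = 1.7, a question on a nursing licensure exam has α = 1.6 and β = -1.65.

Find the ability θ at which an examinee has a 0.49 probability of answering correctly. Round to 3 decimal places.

P(θ) = 1 / (1 + exp(−D·α(θ − β)))
logit = ln(0.4900/0.5100) = -0.0400
θ = β + logit/(1.7·α) = -1.65 + (-0.0400)/2.7200 = -1.6647

-1.665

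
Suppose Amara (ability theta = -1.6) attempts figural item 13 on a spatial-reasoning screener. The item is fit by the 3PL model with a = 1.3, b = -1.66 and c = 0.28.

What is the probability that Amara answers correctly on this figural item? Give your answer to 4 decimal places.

0.6540

P(theta) = c + (1 − c) · 1 / (1 + exp(−a(theta − b)))
Exponent: 1.3 × (-1.6 − (-1.66)) = 0.0780
1/(1 + e^{-0.0780}) = 0.5195
P = 0.28 + 0.72 × 0.5195 = 0.6540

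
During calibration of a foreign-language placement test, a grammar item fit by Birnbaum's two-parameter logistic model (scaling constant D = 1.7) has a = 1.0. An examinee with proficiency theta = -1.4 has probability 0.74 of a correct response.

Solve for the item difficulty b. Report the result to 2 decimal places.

P(theta) = 1 / (1 + exp(−D·a(theta − b)))
logit(0.74) = ln(0.74/0.26) = 1.0460
b = theta − logit/(1.7·a) = -1.4 − 1.0460/1.7000 = -2.0153

-2.02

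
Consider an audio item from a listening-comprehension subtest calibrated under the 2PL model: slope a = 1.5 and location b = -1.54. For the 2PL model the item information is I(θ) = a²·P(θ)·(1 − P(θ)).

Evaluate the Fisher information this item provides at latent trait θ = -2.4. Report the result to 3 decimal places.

P = 1/(1+e^{1.2900}) = 0.2159
P(1−P) = 0.2159 × 0.7841 = 0.1693
I = a² × P(1−P) = 1.5² × 0.1693 = 0.38084

0.381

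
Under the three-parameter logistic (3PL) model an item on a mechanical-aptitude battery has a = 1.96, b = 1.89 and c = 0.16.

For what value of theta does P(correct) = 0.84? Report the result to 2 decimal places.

P(theta) = c + (1 − c) · 1 / (1 + exp(−a(theta − b)))
Remove guessing floor: (0.84 − 0.16)/(1 − 0.16) = 0.8095
logit = ln(0.8095/0.1905) = 1.4469
theta = b + logit/(a) = 1.89 + 1.4469/1.9600 = 2.6282

2.63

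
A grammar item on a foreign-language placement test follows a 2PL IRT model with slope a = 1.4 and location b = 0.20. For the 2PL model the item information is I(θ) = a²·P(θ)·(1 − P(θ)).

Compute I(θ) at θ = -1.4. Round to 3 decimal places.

0.170

P = 1/(1+e^{2.2400}) = 0.0962
P(1−P) = 0.0962 × 0.9038 = 0.0870
I = a² × P(1−P) = 1.4² × 0.0870 = 0.17044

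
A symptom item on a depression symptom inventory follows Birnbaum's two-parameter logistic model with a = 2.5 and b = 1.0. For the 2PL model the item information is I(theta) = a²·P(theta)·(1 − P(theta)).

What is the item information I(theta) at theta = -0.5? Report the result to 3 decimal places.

P = 1/(1+e^{3.7500}) = 0.0230
P(1−P) = 0.0230 × 0.9770 = 0.0224
I = a² × P(1−P) = 2.5² × 0.0224 = 0.14031

0.140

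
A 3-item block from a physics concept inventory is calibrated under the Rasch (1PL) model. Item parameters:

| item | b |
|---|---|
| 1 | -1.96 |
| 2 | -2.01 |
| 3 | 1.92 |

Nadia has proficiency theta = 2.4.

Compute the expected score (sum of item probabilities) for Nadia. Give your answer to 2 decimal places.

P(theta) = 1 / (1 + exp(−(theta − b)))
P_1 = 1/(1+e^{-4.3600}) = 0.9874
P_2 = 1/(1+e^{-4.4100}) = 0.9880
P_3 = 1/(1+e^{-0.4800}) = 0.6177
E[score] = 0.9874 + 0.9880 + 0.6177 = 2.5931

2.59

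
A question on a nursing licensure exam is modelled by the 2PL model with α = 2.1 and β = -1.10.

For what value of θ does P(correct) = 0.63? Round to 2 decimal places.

-0.85

P(θ) = 1 / (1 + exp(−α(θ − β)))
logit = ln(0.6300/0.3700) = 0.5322
θ = β + logit/(α) = -1.10 + 0.5322/2.1000 = -0.8466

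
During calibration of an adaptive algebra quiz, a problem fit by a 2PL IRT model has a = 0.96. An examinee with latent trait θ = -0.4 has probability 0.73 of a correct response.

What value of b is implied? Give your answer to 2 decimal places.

-1.44

P(θ) = 1 / (1 + exp(−a(θ − b)))
logit(0.73) = ln(0.73/0.27) = 0.9946
b = θ − logit/(a) = -0.4 − 0.9946/0.9600 = -1.4361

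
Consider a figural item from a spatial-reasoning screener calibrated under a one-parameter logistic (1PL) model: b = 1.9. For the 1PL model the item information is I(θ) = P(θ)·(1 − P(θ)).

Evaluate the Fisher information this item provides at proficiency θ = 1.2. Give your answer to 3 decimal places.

P = 1/(1+e^{0.7000}) = 0.3318
P(1−P) = 0.3318 × 0.6682 = 0.2217
I = P(1−P) = 0.22171

0.222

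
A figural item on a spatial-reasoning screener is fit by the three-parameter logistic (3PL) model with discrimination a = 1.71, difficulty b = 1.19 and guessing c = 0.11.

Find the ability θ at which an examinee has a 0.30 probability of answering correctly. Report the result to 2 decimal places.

0.43

P(θ) = c + (1 − c) · 1 / (1 + exp(−a(θ − b)))
Remove guessing floor: (0.30 − 0.11)/(1 − 0.11) = 0.2135
logit = ln(0.2135/0.7865) = -1.3041
θ = b + logit/(a) = 1.19 + (-1.3041)/1.7100 = 0.4274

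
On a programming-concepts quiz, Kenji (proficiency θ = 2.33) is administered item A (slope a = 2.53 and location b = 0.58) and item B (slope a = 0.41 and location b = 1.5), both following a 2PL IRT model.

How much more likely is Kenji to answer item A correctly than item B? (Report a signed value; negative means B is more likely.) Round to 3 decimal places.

0.404

P(θ) = 1 / (1 + exp(−a(θ − b)))
P_A = 0.9882
P_B = 0.5843
P_A − P_B = 0.4039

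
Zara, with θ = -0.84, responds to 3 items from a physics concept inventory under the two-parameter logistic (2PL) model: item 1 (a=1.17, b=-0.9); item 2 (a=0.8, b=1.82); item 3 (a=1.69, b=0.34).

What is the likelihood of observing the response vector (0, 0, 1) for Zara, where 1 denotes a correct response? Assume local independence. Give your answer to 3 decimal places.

0.052

P(θ) = 1 / (1 + exp(−a(θ − b)))
P_1 = 1/(1+e^{-0.0702}) = 0.5175
P_2 = 1/(1+e^{2.1280}) = 0.1064
P_3 = 1/(1+e^{1.9942}) = 0.1198
L = (1−P_1) × (1−P_2) × P_3 = 0.4825 × 0.8936 × 0.1198 = 0.05165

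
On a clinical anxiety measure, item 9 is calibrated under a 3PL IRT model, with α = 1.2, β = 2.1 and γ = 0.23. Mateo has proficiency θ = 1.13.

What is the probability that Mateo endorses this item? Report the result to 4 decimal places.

P(θ) = γ + (1 − γ) · 1 / (1 + exp(−α(θ − β)))
Exponent: 1.2 × (1.13 − 2.1) = -1.1640
1/(1 + e^{1.1640}) = 0.2379
P = 0.23 + 0.77 × 0.2379 = 0.4132

0.4132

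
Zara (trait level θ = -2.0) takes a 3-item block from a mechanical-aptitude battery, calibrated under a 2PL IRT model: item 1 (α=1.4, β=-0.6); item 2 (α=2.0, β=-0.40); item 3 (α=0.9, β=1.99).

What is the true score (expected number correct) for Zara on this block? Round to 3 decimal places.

0.189

P(θ) = 1 / (1 + exp(−α(θ − β)))
P_1 = 1/(1+e^{1.9600}) = 0.1235
P_2 = 1/(1+e^{3.2000}) = 0.0392
P_3 = 1/(1+e^{3.5910}) = 0.0268
E[score] = 0.1235 + 0.0392 + 0.0268 = 0.1895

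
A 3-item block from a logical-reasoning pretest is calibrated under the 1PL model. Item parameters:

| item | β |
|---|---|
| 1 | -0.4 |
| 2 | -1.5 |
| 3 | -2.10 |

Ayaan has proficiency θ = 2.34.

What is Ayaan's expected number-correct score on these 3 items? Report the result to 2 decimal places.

2.91

P(θ) = 1 / (1 + exp(−(θ − β)))
P_1 = 1/(1+e^{-2.7400}) = 0.9393
P_2 = 1/(1+e^{-3.8400}) = 0.9790
P_3 = 1/(1+e^{-4.4400}) = 0.9883
E[score] = 0.9393 + 0.9790 + 0.9883 = 2.9066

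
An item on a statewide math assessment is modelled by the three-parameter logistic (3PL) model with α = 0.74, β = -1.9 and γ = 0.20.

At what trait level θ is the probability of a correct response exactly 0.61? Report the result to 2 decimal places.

-1.83

P(θ) = γ + (1 − γ) · 1 / (1 + exp(−α(θ − β)))
Remove guessing floor: (0.61 − 0.20)/(1 − 0.20) = 0.5125
logit = ln(0.5125/0.4875) = 0.0500
θ = β + logit/(α) = -1.9 + 0.0500/0.7400 = -1.8324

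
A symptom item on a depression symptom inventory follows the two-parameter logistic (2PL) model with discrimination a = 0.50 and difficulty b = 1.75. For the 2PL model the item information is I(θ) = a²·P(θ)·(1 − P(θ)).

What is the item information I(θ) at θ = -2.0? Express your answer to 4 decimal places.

P = 1/(1+e^{1.8750}) = 0.1330
P(1−P) = 0.1330 × 0.8670 = 0.1153
I = a² × P(1−P) = 0.50² × 0.1153 = 0.02882

0.0288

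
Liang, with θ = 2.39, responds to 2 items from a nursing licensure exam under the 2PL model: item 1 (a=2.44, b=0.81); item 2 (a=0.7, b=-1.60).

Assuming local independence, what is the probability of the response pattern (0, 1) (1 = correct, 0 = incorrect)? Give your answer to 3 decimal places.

P(θ) = 1 / (1 + exp(−a(θ − b)))
P_1 = 1/(1+e^{-3.8552}) = 0.9793
P_2 = 1/(1+e^{-2.7930}) = 0.9423
L = (1−P_1) × P_2 = 0.0207 × 0.9423 = 0.01953

0.020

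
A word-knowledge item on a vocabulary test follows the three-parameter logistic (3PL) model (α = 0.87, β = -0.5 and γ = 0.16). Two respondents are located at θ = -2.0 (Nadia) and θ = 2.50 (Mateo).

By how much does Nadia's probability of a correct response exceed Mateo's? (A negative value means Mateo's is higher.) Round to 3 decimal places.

-0.603

P(θ) = γ + (1 − γ) · 1 / (1 + exp(−α(θ − β)))
P(Nadia) = 0.3392  [exponent -1.3050]
P(Mateo) = 0.9425  [exponent 2.6100]
Difference = 0.3392 − 0.9425 = -0.6033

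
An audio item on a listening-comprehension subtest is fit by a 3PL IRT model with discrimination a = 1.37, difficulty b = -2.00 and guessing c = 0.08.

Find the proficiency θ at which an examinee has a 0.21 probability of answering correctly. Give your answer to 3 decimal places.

P(θ) = c + (1 − c) · 1 / (1 + exp(−a(θ − b)))
Remove guessing floor: (0.21 − 0.08)/(1 − 0.08) = 0.1413
logit = ln(0.1413/0.8587) = -1.8045
θ = b + logit/(a) = -2.00 + (-1.8045)/1.3700 = -3.3172

-3.317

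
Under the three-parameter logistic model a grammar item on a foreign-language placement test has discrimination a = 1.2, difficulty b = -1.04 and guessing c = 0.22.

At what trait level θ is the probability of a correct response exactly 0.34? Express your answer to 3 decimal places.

-2.461

P(θ) = c + (1 − c) · 1 / (1 + exp(−a(θ − b)))
Remove guessing floor: (0.34 − 0.22)/(1 − 0.22) = 0.1538
logit = ln(0.1538/0.8462) = -1.7047
θ = b + logit/(a) = -1.04 + (-1.7047)/1.2000 = -2.4606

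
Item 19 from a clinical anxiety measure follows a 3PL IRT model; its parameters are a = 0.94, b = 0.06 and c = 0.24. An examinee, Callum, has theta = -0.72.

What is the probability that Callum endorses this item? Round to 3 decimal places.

P(theta) = c + (1 − c) · 1 / (1 + exp(−a(theta − b)))
Exponent: 0.94 × (-0.72 − 0.06) = -0.7332
1/(1 + e^{0.7332}) = 0.3245
P = 0.24 + 0.76 × 0.3245 = 0.4866

0.487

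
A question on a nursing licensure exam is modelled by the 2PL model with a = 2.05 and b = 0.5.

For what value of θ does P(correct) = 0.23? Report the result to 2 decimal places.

P(θ) = 1 / (1 + exp(−a(θ − b)))
logit = ln(0.2300/0.7700) = -1.2083
θ = b + logit/(a) = 0.5 + (-1.2083)/2.0500 = -0.0894

-0.09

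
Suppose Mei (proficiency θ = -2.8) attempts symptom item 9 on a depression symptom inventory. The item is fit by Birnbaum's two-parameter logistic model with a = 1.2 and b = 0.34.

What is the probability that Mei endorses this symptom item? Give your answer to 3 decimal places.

0.023

P(θ) = 1 / (1 + exp(−a(θ − b)))
Exponent: 1.2 × (-2.8 − 0.34) = -3.7680
1/(1 + e^{3.7680}) = 0.0226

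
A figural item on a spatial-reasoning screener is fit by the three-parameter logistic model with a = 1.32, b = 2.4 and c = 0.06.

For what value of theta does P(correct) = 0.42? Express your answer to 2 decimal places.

2.04

P(theta) = c + (1 − c) · 1 / (1 + exp(−a(theta − b)))
Remove guessing floor: (0.42 − 0.06)/(1 − 0.06) = 0.3830
logit = ln(0.3830/0.6170) = -0.4769
theta = b + logit/(a) = 2.4 + (-0.4769)/1.3200 = 2.0387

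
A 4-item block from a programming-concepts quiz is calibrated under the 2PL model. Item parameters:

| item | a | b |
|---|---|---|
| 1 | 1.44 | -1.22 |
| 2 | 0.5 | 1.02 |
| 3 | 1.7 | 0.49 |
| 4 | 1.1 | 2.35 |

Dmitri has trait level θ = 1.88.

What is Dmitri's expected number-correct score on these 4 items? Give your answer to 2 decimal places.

2.88

P(θ) = 1 / (1 + exp(−a(θ − b)))
P_1 = 1/(1+e^{-4.4640}) = 0.9886
P_2 = 1/(1+e^{-0.4300}) = 0.6059
P_3 = 1/(1+e^{-2.3630}) = 0.9140
P_4 = 1/(1+e^{0.5170}) = 0.3736
E[score] = 0.9886 + 0.6059 + 0.9140 + 0.3736 = 2.8820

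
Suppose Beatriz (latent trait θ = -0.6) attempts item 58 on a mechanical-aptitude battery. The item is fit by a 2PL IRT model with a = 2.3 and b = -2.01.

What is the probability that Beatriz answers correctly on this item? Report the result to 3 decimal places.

0.962

P(θ) = 1 / (1 + exp(−a(θ − b)))
Exponent: 2.3 × (-0.6 − (-2.01)) = 3.2430
1/(1 + e^{-3.2430}) = 0.9624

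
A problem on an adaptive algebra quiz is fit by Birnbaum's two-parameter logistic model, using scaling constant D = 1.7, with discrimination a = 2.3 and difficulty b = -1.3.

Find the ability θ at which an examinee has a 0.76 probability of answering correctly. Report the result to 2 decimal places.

P(θ) = 1 / (1 + exp(−D·a(θ − b)))
logit = ln(0.7600/0.2400) = 1.1527
θ = b + logit/(1.7·a) = -1.3 + 1.1527/3.9100 = -1.0052

-1.01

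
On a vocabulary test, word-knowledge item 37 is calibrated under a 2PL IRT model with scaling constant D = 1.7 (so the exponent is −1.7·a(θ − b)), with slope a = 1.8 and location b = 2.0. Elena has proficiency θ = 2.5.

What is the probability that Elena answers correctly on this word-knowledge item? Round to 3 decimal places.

0.822

P(θ) = 1 / (1 + exp(−D·a(θ − b)))
Exponent: 1.7 × 1.8 × (2.5 − 2.0) = 1.5300
1/(1 + e^{-1.5300}) = 0.8220
P = 0.8220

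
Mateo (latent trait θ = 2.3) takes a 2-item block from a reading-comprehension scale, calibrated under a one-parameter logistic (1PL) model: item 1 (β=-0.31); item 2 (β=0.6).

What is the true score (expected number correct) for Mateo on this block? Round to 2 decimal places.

1.78

P(θ) = 1 / (1 + exp(−(θ − β)))
P_1 = 1/(1+e^{-2.6100}) = 0.9315
P_2 = 1/(1+e^{-1.7000}) = 0.8455
E[score] = 0.9315 + 0.8455 = 1.7770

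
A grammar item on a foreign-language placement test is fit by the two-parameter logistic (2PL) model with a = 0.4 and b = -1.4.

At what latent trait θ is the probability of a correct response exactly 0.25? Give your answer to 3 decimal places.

P(θ) = 1 / (1 + exp(−a(θ − b)))
logit = ln(0.2500/0.7500) = -1.0986
θ = b + logit/(a) = -1.4 + (-1.0986)/0.4000 = -4.1465

-4.147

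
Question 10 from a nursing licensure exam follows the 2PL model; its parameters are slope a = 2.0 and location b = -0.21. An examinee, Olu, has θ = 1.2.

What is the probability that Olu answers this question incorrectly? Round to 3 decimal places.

P(θ) = 1 / (1 + exp(−a(θ − b)))
Exponent: 2.0 × (1.2 − (-0.21)) = 2.8200
1/(1 + e^{-2.8200}) = 0.9437
P(incorrect) = 1 − 0.9437 = 0.0563

0.056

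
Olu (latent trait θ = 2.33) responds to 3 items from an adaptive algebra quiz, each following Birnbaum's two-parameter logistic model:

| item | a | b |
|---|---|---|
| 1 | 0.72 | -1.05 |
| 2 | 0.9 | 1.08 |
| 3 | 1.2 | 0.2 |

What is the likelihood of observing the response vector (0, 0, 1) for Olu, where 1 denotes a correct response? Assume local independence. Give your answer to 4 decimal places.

P(θ) = 1 / (1 + exp(−a(θ − b)))
P_1 = 1/(1+e^{-2.4336}) = 0.9194
P_2 = 1/(1+e^{-1.1250}) = 0.7549
P_3 = 1/(1+e^{-2.5560}) = 0.9280
L = (1−P_1) × (1−P_2) × P_3 = 0.0806 × 0.2451 × 0.9280 = 0.01834

0.0183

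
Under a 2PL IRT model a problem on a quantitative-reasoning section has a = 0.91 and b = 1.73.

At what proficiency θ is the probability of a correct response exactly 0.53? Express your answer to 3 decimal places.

P(θ) = 1 / (1 + exp(−a(θ − b)))
logit = ln(0.5300/0.4700) = 0.1201
θ = b + logit/(a) = 1.73 + 0.1201/0.9100 = 1.8620

1.862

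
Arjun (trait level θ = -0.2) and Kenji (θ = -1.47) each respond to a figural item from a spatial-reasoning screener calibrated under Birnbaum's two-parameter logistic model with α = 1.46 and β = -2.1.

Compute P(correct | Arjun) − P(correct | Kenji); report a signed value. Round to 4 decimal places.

P(θ) = 1 / (1 + exp(−α(θ − β)))
P(Arjun) = 0.9413  [exponent 2.7740]
P(Kenji) = 0.7150  [exponent 0.9198]
Difference = 0.9413 − 0.7150 = 0.2263

0.2263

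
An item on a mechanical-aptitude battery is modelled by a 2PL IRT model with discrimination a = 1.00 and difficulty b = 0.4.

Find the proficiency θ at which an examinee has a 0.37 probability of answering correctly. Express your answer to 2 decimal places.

P(θ) = 1 / (1 + exp(−a(θ − b)))
logit = ln(0.3700/0.6300) = -0.5322
θ = b + logit/(a) = 0.4 + (-0.5322)/1.0000 = -0.1322

-0.13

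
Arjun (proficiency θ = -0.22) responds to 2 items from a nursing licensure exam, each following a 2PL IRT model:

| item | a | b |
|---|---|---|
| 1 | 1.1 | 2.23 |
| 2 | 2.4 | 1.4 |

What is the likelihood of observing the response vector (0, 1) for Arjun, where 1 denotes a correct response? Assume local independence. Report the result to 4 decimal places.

0.0188

P(θ) = 1 / (1 + exp(−a(θ − b)))
P_1 = 1/(1+e^{2.6950}) = 0.0633
P_2 = 1/(1+e^{3.8880}) = 0.0201
L = (1−P_1) × P_2 = 0.9367 × 0.0201 = 0.01880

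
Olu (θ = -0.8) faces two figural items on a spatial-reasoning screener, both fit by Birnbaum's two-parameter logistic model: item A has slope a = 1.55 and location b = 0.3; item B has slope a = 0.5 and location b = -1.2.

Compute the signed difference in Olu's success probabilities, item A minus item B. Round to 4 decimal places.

-0.3960

P(θ) = 1 / (1 + exp(−a(θ − b)))
P_A = 0.1538
P_B = 0.5498
P_A − P_B = -0.3960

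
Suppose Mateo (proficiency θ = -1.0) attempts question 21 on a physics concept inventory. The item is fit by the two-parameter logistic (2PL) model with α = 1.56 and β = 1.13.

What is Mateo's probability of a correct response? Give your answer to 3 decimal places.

0.035

P(θ) = 1 / (1 + exp(−α(θ − β)))
Exponent: 1.56 × (-1.0 − 1.13) = -3.3228
1/(1 + e^{3.3228}) = 0.0348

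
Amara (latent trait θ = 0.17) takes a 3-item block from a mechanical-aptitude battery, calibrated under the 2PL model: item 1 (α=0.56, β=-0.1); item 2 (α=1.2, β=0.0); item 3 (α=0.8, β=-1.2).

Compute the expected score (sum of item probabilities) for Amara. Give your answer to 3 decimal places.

1.838

P(θ) = 1 / (1 + exp(−α(θ − β)))
P_1 = 1/(1+e^{-0.1512}) = 0.5377
P_2 = 1/(1+e^{-0.2040}) = 0.5508
P_3 = 1/(1+e^{-1.0960}) = 0.7495
E[score] = 0.5377 + 0.5508 + 0.7495 = 1.8381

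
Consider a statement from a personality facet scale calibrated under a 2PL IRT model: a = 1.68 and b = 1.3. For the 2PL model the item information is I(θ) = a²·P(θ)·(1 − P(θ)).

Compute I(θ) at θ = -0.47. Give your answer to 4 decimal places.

P = 1/(1+e^{2.9736}) = 0.0486
P(1−P) = 0.0486 × 0.9514 = 0.0463
I = a² × P(1−P) = 1.68² × 0.0463 = 0.13059

0.1306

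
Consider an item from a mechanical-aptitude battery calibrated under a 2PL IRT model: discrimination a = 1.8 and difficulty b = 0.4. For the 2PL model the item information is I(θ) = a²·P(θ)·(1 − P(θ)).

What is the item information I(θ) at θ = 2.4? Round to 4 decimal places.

P = 1/(1+e^{-3.6000}) = 0.9734
P(1−P) = 0.9734 × 0.0266 = 0.0259
I = a² × P(1−P) = 1.8² × 0.0259 = 0.08388

0.0839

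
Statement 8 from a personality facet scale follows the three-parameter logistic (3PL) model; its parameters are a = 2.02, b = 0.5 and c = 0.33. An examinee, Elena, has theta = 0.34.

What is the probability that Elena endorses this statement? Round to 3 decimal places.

0.611

P(theta) = c + (1 − c) · 1 / (1 + exp(−a(theta − b)))
Exponent: 2.02 × (0.34 − 0.5) = -0.3232
1/(1 + e^{0.3232}) = 0.4199
P = 0.33 + 0.67 × 0.4199 = 0.6113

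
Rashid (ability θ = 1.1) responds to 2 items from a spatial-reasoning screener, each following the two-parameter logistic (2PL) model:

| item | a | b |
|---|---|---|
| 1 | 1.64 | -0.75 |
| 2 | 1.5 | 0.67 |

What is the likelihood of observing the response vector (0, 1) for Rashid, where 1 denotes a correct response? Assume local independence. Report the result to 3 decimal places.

0.030

P(θ) = 1 / (1 + exp(−a(θ − b)))
P_1 = 1/(1+e^{-3.0340}) = 0.9541
P_2 = 1/(1+e^{-0.6450}) = 0.6559
L = (1−P_1) × P_2 = 0.0459 × 0.6559 = 0.03011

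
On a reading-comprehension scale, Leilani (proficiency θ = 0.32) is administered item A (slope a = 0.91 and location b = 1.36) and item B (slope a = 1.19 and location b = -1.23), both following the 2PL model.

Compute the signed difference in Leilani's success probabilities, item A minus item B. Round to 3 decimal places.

P(θ) = 1 / (1 + exp(−a(θ − b)))
P_A = 0.2796
P_B = 0.8635
P_A − P_B = -0.5839

-0.584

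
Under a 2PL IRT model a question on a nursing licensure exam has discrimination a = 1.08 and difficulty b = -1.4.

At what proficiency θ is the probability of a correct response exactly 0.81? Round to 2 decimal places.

P(θ) = 1 / (1 + exp(−a(θ − b)))
logit = ln(0.8100/0.1900) = 1.4500
θ = b + logit/(a) = -1.4 + 1.4500/1.0800 = -0.0574

-0.06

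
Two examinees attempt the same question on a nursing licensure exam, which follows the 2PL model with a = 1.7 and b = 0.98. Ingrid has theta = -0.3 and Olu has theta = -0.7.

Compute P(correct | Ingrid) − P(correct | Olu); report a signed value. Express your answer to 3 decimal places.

0.048

P(theta) = 1 / (1 + exp(−a(theta − b)))
P(Ingrid) = 0.1019  [exponent -2.1760]
P(Olu) = 0.0544  [exponent -2.8560]
Difference = 0.1019 − 0.0544 = 0.0476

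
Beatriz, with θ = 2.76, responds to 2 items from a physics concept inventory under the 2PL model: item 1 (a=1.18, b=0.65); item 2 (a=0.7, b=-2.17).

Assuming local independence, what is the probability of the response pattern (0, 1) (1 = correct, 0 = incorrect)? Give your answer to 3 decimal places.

0.074

P(θ) = 1 / (1 + exp(−a(θ − b)))
P_1 = 1/(1+e^{-2.4898}) = 0.9234
P_2 = 1/(1+e^{-3.4510}) = 0.9693
L = (1−P_1) × P_2 = 0.0766 × 0.9693 = 0.07422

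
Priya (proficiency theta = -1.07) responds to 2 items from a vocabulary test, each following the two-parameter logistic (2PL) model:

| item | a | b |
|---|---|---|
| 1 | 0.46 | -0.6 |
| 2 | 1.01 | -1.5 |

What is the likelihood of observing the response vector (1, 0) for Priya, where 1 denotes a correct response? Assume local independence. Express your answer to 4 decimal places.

P(theta) = 1 / (1 + exp(−a(theta − b)))
P_1 = 1/(1+e^{0.2162}) = 0.4462
P_2 = 1/(1+e^{-0.4343}) = 0.6069
L = P_1 × (1−P_2) = 0.4462 × 0.3931 = 0.17539

0.1754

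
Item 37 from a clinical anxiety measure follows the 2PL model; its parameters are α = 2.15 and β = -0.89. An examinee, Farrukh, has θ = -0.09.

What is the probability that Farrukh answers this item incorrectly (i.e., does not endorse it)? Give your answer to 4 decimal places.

P(θ) = 1 / (1 + exp(−α(θ − β)))
Exponent: 2.15 × (-0.09 − (-0.89)) = 1.7200
1/(1 + e^{-1.7200}) = 0.8481
P(incorrect) = 1 − 0.8481 = 0.1519

0.1519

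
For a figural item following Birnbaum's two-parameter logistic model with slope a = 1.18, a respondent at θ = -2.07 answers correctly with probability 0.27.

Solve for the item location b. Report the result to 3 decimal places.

-1.227

P(θ) = 1 / (1 + exp(−a(θ − b)))
logit(0.27) = ln(0.27/0.73) = -0.9946
b = θ − logit/(a) = -2.07 − (-0.9946)/1.1800 = -1.2271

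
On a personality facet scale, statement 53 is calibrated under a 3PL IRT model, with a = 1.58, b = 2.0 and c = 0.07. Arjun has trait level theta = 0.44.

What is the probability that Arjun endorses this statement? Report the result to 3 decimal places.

0.143

P(theta) = c + (1 − c) · 1 / (1 + exp(−a(theta − b)))
Exponent: 1.58 × (0.44 − 2.0) = -2.4648
1/(1 + e^{2.4648}) = 0.0784
P = 0.07 + 0.93 × 0.0784 = 0.1429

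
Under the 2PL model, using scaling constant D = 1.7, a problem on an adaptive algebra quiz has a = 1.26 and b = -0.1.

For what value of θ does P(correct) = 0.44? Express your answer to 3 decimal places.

P(θ) = 1 / (1 + exp(−D·a(θ − b)))
logit = ln(0.4400/0.5600) = -0.2412
θ = b + logit/(1.7·a) = -0.1 + (-0.2412)/2.1420 = -0.2126

-0.213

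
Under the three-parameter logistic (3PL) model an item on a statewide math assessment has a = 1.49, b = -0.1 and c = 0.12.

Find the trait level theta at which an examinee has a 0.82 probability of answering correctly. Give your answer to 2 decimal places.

0.81

P(theta) = c + (1 − c) · 1 / (1 + exp(−a(theta − b)))
Remove guessing floor: (0.82 − 0.12)/(1 − 0.12) = 0.7955
logit = ln(0.7955/0.2045) = 1.3581
theta = b + logit/(a) = -0.1 + 1.3581/1.4900 = 0.8115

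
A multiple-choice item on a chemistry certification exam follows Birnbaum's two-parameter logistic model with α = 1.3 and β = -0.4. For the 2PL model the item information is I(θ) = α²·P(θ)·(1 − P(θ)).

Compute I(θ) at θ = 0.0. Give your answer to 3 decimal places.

P = 1/(1+e^{-0.5200}) = 0.6271
P(1−P) = 0.6271 × 0.3729 = 0.2338
I = α² × P(1−P) = 1.3² × 0.2338 = 0.39518

0.395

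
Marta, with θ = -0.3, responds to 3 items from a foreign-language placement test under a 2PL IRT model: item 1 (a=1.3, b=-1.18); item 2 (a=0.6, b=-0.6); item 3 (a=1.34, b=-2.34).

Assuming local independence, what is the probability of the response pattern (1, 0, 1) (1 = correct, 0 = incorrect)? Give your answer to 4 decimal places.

0.3241

P(θ) = 1 / (1 + exp(−a(θ − b)))
P_1 = 1/(1+e^{-1.1440}) = 0.7584
P_2 = 1/(1+e^{-0.1800}) = 0.5449
P_3 = 1/(1+e^{-2.7336}) = 0.9390
L = P_1 × (1−P_2) × P_3 = 0.7584 × 0.4551 × 0.9390 = 0.32411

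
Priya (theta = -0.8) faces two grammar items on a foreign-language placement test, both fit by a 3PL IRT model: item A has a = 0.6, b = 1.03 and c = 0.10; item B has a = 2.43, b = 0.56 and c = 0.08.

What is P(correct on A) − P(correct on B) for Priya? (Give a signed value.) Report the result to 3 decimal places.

P(theta) = c + (1 − c) · 1 / (1 + exp(−a(theta − b)))
P_A = 0.3251
P_B = 0.1126
P_A − P_B = 0.2125

0.213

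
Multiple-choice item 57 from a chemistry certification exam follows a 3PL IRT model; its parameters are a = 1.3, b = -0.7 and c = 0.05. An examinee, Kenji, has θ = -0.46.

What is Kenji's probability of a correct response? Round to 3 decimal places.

P(θ) = c + (1 − c) · 1 / (1 + exp(−a(θ − b)))
Exponent: 1.3 × (-0.46 − (-0.7)) = 0.3120
1/(1 + e^{-0.3120}) = 0.5774
P = 0.05 + 0.95 × 0.5774 = 0.5985

0.599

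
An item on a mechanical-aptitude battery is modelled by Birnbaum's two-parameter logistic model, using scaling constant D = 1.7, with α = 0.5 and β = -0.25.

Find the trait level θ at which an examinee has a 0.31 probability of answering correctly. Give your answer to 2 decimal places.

P(θ) = 1 / (1 + exp(−D·α(θ − β)))
logit = ln(0.3100/0.6900) = -0.8001
θ = β + logit/(1.7·α) = -0.25 + (-0.8001)/0.8500 = -1.1913

-1.19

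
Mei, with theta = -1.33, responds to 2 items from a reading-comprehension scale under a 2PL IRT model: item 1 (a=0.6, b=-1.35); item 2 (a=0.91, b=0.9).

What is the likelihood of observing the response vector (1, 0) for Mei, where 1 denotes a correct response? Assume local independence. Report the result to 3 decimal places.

P(theta) = 1 / (1 + exp(−a(theta − b)))
P_1 = 1/(1+e^{-0.0120}) = 0.5030
P_2 = 1/(1+e^{2.0293}) = 0.1162
L = P_1 × (1−P_2) = 0.5030 × 0.8838 = 0.44457

0.445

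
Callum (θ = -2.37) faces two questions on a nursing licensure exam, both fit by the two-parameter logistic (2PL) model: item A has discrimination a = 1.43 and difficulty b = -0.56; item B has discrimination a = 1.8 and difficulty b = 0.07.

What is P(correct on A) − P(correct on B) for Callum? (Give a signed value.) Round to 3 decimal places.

P(θ) = 1 / (1 + exp(−a(θ − b)))
P_A = 0.0699
P_B = 0.0122
P_A − P_B = 0.0577

0.058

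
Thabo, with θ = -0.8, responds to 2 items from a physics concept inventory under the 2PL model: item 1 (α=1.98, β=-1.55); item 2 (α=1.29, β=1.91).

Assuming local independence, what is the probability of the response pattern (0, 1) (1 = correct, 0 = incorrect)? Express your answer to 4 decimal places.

0.0054

P(θ) = 1 / (1 + exp(−α(θ − β)))
P_1 = 1/(1+e^{-1.4850}) = 0.8153
P_2 = 1/(1+e^{3.4959}) = 0.0294
L = (1−P_1) × P_2 = 0.1847 × 0.0294 = 0.00543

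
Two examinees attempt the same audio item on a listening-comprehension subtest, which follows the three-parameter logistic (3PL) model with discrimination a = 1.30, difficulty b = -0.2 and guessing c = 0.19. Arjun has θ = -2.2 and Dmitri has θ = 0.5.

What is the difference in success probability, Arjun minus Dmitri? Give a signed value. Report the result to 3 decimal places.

P(θ) = c + (1 − c) · 1 / (1 + exp(−a(θ − b)))
P(Arjun) = 0.2460  [exponent -2.6000]
P(Dmitri) = 0.7675  [exponent 0.9100]
Difference = 0.2460 − 0.7675 = -0.5215

-0.522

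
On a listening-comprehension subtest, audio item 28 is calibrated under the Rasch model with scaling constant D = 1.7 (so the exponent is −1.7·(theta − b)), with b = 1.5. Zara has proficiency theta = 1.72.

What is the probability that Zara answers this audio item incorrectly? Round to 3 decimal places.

0.408

P(theta) = 1 / (1 + exp(−D·(theta − b)))
Exponent: 1.7 × (1.72 − 1.5) = 0.3740
1/(1 + e^{-0.3740}) = 0.5924
P = 0.5924
P(incorrect) = 1 − 0.5924 = 0.4076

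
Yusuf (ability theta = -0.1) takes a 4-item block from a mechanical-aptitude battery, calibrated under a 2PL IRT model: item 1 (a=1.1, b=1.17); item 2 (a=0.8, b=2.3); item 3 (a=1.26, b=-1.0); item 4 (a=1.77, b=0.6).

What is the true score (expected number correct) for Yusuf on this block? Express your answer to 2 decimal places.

1.31

P(theta) = 1 / (1 + exp(−a(theta − b)))
P_1 = 1/(1+e^{1.3970}) = 0.1983
P_2 = 1/(1+e^{1.9200}) = 0.1279
P_3 = 1/(1+e^{-1.1340}) = 0.7566
P_4 = 1/(1+e^{1.2390}) = 0.2246
E[score] = 0.1983 + 0.1279 + 0.7566 + 0.2246 = 1.3073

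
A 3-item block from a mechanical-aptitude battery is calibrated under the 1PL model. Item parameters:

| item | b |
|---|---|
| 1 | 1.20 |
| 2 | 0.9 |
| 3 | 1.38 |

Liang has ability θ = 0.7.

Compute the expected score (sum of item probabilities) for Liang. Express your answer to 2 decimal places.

P(θ) = 1 / (1 + exp(−(θ − b)))
P_1 = 1/(1+e^{0.5000}) = 0.3775
P_2 = 1/(1+e^{0.2000}) = 0.4502
P_3 = 1/(1+e^{0.6800}) = 0.3363
E[score] = 0.3775 + 0.4502 + 0.3363 = 1.1640

1.16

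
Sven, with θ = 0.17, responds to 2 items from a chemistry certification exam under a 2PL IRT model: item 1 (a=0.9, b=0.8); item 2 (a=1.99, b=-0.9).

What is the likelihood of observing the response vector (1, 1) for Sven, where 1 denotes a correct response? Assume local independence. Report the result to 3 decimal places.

0.323

P(θ) = 1 / (1 + exp(−a(θ − b)))
P_1 = 1/(1+e^{0.5670}) = 0.3619
P_2 = 1/(1+e^{-2.1293}) = 0.8937
L = P_1 × P_2 = 0.3619 × 0.8937 = 0.32346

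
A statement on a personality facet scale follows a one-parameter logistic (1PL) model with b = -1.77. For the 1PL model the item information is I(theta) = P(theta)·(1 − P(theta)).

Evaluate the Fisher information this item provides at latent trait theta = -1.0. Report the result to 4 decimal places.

0.2163

P = 1/(1+e^{-0.7700}) = 0.6835
P(1−P) = 0.6835 × 0.3165 = 0.2163
I = P(1−P) = 0.21632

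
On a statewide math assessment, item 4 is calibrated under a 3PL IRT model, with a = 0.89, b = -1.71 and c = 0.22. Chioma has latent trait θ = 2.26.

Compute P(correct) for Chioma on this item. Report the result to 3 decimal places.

P(θ) = c + (1 − c) · 1 / (1 + exp(−a(θ − b)))
Exponent: 0.89 × (2.26 − (-1.71)) = 3.5333
1/(1 + e^{-3.5333}) = 0.9716
P = 0.22 + 0.78 × 0.9716 = 0.9779

0.978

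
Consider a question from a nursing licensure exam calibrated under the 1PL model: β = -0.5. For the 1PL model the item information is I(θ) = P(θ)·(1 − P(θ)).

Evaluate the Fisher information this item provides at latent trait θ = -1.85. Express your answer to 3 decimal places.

P = 1/(1+e^{1.3500}) = 0.2059
P(1−P) = 0.2059 × 0.7941 = 0.1635
I = P(1−P) = 0.16349

0.163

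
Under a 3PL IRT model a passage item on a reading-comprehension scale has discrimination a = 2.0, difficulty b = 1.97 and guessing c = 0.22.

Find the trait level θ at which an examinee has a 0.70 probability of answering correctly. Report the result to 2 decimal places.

2.21

P(θ) = c + (1 − c) · 1 / (1 + exp(−a(θ − b)))
Remove guessing floor: (0.70 − 0.22)/(1 − 0.22) = 0.6154
logit = ln(0.6154/0.3846) = 0.4700
θ = b + logit/(a) = 1.97 + 0.4700/2.0000 = 2.2050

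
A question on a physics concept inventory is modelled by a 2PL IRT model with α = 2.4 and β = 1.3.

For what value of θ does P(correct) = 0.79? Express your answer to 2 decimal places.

1.85

P(θ) = 1 / (1 + exp(−α(θ − β)))
logit = ln(0.7900/0.2100) = 1.3249
θ = β + logit/(α) = 1.3 + 1.3249/2.4000 = 1.8521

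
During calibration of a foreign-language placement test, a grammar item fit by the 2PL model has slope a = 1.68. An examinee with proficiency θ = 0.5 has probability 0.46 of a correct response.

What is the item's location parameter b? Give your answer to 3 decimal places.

0.595

P(θ) = 1 / (1 + exp(−a(θ − b)))
logit(0.46) = ln(0.46/0.54) = -0.1603
b = θ − logit/(a) = 0.5 − (-0.1603)/1.6800 = 0.5954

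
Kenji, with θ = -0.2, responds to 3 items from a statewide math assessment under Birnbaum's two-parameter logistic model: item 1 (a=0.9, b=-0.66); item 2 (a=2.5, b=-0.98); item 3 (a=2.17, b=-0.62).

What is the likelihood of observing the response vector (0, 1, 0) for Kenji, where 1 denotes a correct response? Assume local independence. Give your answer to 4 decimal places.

0.0999

P(θ) = 1 / (1 + exp(−a(θ − b)))
P_1 = 1/(1+e^{-0.4140}) = 0.6020
P_2 = 1/(1+e^{-1.9500}) = 0.8754
P_3 = 1/(1+e^{-0.9114}) = 0.7133
L = (1−P_1) × P_2 × (1−P_3) = 0.3980 × 0.8754 × 0.2867 = 0.09989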